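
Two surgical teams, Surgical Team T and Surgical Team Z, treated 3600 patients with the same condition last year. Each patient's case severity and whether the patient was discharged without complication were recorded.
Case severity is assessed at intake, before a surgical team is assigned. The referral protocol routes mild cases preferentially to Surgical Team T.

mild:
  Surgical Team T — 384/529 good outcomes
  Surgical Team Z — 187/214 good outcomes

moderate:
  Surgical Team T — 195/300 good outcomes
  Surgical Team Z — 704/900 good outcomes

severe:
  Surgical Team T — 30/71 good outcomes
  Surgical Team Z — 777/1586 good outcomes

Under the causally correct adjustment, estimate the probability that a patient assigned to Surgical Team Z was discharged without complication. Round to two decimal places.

0.67

Case severity is set before the surgical team has any effect — it is not caused by the surgical team — and it independently drives the outcome. That makes it a confounder, so the causal comparison is within case severity levels.
Standardising Surgical Team Z to the population case severity mix: 0.206·187/214 + 0.333·704/900 + 0.460·777/1586 = 0.667.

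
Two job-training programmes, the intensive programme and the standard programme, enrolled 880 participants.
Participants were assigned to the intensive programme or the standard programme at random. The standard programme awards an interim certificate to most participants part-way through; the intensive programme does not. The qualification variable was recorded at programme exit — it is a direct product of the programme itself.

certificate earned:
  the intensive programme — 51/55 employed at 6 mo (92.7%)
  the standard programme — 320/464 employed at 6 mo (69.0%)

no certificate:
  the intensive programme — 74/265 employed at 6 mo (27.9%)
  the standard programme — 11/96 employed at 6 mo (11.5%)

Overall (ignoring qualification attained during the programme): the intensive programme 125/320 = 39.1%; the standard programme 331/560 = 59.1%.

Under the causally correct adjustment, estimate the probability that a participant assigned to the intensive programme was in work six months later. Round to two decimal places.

0.39

Qualification attained during the programme is downstream of the programme. One should not condition on a consequence of treatment, so the overall rates are the right comparison.
So P(outcome | do(the intensive programme)) is just the pooled rate for the intensive programme: 125/320 = 0.391.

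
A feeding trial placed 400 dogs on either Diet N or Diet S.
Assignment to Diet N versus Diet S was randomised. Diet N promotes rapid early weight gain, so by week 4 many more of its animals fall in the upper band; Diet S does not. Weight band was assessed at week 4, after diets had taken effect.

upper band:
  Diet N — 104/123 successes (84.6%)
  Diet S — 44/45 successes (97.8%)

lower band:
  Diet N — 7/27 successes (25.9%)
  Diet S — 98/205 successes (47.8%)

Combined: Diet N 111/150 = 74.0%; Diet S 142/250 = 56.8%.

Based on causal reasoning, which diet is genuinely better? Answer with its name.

Week-4 weight band is downstream of the diet. One should not condition on a consequence of treatment, so the overall rates are the right comparison.
Pooled: Diet N 74.0% vs Diet S 56.8%; Diet N is higher overall.

Diet N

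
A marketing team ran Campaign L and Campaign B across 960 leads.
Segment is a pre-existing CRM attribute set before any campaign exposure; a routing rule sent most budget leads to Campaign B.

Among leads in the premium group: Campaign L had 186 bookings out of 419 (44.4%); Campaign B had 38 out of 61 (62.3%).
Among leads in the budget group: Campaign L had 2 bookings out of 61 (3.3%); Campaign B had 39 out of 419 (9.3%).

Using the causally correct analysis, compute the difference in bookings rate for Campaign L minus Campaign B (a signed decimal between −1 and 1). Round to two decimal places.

Nothing the campaign does changes customer segment; the imbalance is an allocation artefact. With customer segment also predicting the outcome, the pooled figure is confounded, and the within-stratum comparison is the causal one.
Adjusting over the population distribution of customer segment: 0.500·(0.444−0.623) + 0.500·(0.033−0.093) = -0.120.

-0.12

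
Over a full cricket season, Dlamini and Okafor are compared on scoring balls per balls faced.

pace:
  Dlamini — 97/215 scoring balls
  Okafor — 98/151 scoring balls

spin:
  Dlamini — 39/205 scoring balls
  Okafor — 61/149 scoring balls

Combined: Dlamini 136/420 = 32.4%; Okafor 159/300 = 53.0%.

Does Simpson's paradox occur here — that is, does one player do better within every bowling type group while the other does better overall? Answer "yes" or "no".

Within each bowling type level (pace 45.1% vs 64.9%; spin 19.0% vs 40.9%), Okafor has the higher rate every time. Pooled: 32.4% vs 53.0% — Okafor has the higher rate overall. They agree.

no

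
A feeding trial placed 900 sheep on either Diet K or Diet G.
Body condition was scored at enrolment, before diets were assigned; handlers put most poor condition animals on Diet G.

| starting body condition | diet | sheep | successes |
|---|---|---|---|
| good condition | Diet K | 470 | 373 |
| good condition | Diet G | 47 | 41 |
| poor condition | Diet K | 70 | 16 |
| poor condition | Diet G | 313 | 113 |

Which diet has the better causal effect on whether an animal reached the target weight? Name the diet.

Diet G

The imbalance in starting body condition arose from how sheep were allocated, not from anything the diet did; and starting body condition independently affects the outcome. The pooled gap is confounded — condition on starting body condition.
Within each level — good condition: 79.4% vs 87.2%; poor condition: 22.9% vs 36.1% — Diet G is higher every time.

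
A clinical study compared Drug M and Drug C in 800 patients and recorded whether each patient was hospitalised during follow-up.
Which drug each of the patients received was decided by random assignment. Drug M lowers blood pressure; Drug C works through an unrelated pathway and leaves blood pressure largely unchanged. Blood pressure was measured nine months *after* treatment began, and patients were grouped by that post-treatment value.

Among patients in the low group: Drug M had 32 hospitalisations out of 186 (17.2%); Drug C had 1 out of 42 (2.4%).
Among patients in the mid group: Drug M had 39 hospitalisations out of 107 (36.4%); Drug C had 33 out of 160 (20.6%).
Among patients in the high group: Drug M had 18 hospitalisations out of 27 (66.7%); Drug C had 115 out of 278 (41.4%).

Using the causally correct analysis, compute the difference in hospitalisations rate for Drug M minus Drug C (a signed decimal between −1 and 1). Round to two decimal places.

Blood pressure here is a post-treatment variable shaped by the drug; conditioning on it would introduce bias rather than remove it. The overall comparison is the causal one.
The causal difference is the pooled difference: 0.278 − 0.310 = -0.032.

-0.03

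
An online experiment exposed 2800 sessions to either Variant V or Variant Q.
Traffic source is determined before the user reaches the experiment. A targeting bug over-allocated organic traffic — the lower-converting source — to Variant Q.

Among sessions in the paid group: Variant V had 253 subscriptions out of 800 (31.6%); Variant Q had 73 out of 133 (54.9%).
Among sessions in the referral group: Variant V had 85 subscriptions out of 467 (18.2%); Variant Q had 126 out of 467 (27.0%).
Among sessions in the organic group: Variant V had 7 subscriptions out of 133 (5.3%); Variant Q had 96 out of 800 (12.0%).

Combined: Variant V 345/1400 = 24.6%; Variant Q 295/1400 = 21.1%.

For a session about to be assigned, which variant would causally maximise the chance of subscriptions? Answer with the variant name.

Variant Q

The traffic source-specific comparison favours Variant Q throughout, but the pooled figures favour Variant V. The question is whether to condition on traffic source.
Traffic source satisfies the back-door criterion: it is not a descendant of the variant, and it blocks the spurious path from variant to outcome. Adjusting for it (i.e., using the within-traffic source rates) gives the causal effect.
Within each level — paid: 31.6% vs 54.9%; referral: 18.2% vs 27.0%; organic: 5.3% vs 12.0% — Variant Q is higher every time.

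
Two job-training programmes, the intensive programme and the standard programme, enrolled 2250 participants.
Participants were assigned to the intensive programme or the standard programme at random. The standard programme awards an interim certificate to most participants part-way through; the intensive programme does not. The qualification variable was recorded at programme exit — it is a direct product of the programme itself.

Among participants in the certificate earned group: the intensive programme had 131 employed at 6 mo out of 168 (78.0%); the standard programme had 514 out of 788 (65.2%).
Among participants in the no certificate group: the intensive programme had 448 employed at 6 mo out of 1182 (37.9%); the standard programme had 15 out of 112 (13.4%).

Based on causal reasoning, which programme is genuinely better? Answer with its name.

Within every qualification attained during the programme level the intensive programme has the higher rate, yet pooled the standard programme does — Simpson's reversal.
Qualification attained during the programme is downstream of the programme. One should not condition on a consequence of treatment, so the overall rates are the right comparison.
Pooled: the intensive programme 42.9% vs the standard programme 58.8%; the standard programme is higher overall.

the standard programme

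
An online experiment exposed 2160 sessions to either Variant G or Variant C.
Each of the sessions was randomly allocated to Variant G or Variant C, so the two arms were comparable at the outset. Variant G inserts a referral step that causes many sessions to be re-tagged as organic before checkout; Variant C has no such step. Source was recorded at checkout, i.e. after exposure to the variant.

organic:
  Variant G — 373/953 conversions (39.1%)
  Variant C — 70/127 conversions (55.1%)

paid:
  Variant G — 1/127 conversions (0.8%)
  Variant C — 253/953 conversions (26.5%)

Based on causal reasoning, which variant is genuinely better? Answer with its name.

Variant G

Within every traffic source level Variant C has the higher rate, yet pooled Variant G does — Simpson's reversal.
Stratifying would compare variants among sessions the variants themselves sorted into traffic source groups — a form of selection on an intermediate. The unconditioned pooled rates give the total causal effect.
Pooled: Variant G 34.6% vs Variant C 29.9%; Variant G is higher overall.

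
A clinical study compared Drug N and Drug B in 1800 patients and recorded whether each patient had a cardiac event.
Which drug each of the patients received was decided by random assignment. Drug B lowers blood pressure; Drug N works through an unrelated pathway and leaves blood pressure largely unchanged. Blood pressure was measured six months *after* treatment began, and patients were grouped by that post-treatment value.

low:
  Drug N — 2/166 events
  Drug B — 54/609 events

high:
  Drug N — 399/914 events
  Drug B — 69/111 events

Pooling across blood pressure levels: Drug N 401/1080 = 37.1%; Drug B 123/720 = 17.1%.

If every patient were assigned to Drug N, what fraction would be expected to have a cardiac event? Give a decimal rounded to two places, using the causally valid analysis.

0.37

The stratified and pooled comparisons disagree (Drug N wins within each blood pressure; Drug B wins overall), so the answer turns on the causal role of blood pressure.
Blood pressure is recorded after the drug and is itself shifted by it — it sits on the causal path from drug to outcome. Conditioning on a mediator would strip out part of the effect we want; the pooled comparison gives the total causal effect.
So P(outcome | do(Drug N)) is just the pooled rate for Drug N: 401/1080 = 0.371.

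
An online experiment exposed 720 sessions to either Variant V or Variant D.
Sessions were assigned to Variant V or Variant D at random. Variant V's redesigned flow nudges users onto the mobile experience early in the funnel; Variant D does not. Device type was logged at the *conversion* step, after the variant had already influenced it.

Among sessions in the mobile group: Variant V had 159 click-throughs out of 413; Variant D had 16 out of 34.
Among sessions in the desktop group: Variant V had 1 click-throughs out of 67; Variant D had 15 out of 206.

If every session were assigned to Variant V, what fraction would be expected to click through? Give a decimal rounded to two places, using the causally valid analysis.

Variant D is higher inside every device type stratum but Variant V is higher in aggregate. Whether to stratify depends on how device type relates to the variant.
Because the variant influences device type, device type is a post-treatment mediator, not a confounder. Stratifying on it would bias the estimate; the causal effect is the crude pooled difference.
So P(outcome | do(Variant V)) is just the pooled rate for Variant V: 160/480 = 0.333.

0.33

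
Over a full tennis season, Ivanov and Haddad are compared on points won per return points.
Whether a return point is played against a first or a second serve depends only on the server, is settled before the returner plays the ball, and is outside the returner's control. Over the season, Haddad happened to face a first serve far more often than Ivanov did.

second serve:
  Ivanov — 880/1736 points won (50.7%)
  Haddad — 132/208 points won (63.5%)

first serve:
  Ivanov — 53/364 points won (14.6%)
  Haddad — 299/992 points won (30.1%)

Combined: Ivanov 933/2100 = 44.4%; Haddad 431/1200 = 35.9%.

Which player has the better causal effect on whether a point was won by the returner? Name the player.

Nothing the player does changes serve type; the imbalance is an allocation artefact. With serve type also predicting the outcome, the pooled figure is confounded, and the within-stratum comparison is the causal one.
Within each level — second serve: 50.7% vs 63.5%; first serve: 14.6% vs 30.1% — Haddad is higher every time.

Haddad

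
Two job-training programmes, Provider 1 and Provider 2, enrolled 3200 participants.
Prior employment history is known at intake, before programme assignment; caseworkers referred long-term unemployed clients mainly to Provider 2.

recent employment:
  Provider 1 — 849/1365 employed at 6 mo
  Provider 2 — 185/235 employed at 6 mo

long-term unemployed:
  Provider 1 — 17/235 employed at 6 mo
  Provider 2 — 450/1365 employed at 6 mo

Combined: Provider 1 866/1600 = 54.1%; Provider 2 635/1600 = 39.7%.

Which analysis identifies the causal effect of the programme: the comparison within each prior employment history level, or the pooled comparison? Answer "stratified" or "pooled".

The imbalance in prior employment history arose from how participants were allocated, not from anything the programme did; and prior employment history independently affects the outcome. The pooled gap is confounded — condition on prior employment history.
Within each level — recent employment: 62.2% vs 78.7%; long-term unemployed: 7.2% vs 33.0% — Provider 2 is higher every time.

stratified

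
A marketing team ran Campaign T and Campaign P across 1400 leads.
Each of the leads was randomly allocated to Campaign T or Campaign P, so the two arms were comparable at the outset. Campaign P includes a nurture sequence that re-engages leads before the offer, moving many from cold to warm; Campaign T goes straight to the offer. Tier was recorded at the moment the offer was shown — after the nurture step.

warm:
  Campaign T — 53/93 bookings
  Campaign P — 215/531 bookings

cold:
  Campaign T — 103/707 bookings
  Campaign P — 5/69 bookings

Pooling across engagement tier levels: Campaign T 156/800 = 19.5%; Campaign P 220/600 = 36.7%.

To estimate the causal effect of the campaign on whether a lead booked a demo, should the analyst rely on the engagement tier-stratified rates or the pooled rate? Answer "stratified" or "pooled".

Engagement tier is recorded after the campaign and is itself shifted by it — it sits on the causal path from campaign to outcome. Conditioning on a mediator would strip out part of the effect we want; the pooled comparison gives the total causal effect.
Pooled: Campaign T 19.5% vs Campaign P 36.7%; Campaign P is higher overall.

pooled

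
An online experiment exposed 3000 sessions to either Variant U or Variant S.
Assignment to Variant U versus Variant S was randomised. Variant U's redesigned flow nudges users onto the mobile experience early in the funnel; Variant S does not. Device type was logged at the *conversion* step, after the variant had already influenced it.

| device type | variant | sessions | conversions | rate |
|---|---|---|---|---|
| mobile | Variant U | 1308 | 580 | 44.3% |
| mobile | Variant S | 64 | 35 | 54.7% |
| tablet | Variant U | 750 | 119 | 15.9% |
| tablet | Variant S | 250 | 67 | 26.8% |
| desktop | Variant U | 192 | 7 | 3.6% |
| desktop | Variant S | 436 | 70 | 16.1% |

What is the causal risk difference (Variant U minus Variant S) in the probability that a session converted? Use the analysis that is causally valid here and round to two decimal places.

+0.08

The device type-specific comparison favours Variant S throughout, but the pooled figures favour Variant U. The question is whether to condition on device type.
Device type lies on the pathway variant → device type → outcome, so adjusting for it blocks the indirect effect. For the total causal effect of variant, use the unadjusted pooled rates.
The causal difference is the pooled difference: 0.314 − 0.229 = +0.084.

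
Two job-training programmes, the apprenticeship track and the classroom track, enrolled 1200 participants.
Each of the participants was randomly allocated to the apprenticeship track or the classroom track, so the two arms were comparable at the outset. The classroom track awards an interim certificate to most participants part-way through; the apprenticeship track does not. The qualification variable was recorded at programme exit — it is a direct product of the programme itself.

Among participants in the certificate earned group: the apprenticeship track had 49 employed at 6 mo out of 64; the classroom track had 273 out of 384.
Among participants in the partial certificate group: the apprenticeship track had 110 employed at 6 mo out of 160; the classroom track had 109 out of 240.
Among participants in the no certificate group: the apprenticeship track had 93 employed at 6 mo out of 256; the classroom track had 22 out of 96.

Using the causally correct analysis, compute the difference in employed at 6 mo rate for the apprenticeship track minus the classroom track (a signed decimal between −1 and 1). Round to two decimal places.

Stratifying would compare programmes among participants the programmes themselves sorted into qualification attained during the programme groups — a form of selection on an intermediate. The unconditioned pooled rates give the total causal effect.
The causal difference is the pooled difference: 0.525 − 0.561 = -0.036.

-0.04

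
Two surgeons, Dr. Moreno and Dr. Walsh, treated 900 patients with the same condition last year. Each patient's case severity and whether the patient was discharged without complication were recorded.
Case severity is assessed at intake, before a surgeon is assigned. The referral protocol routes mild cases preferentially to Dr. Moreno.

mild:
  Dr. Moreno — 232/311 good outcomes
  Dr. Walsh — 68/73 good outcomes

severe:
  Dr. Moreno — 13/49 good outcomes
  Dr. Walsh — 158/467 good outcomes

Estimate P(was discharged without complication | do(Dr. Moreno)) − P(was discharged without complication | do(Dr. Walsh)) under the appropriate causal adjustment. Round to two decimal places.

-0.12

Within every case severity level Dr. Walsh has the higher rate, yet pooled Dr. Moreno does — Simpson's reversal.
Since case severity is a pre-existing factor (not a product of the surgeon) and it affects the outcome on its own, it is a confounder. The stratified rates, not the pooled rate, identify the causal effect.
Adjusting over the population distribution of case severity: 0.427·(0.746−0.932) + 0.573·(0.265−0.338) = -0.121.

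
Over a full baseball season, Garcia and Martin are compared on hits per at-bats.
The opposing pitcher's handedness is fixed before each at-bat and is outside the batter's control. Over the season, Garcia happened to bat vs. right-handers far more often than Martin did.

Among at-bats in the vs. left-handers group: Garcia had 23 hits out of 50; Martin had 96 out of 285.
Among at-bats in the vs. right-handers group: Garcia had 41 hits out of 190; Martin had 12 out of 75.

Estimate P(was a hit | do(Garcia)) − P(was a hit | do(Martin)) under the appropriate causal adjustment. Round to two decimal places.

+0.09

Garcia is higher inside every pitcher handedness stratum but Martin is higher in aggregate. Whether to stratify depends on how pitcher handedness relates to the player.
Pitcher handedness differs across players for reasons unrelated to any effect of the player itself, and it separately predicts the outcome — a classic confounder. We must compare within pitcher handedness levels.
Adjusting over the population distribution of pitcher handedness: 0.558·(0.460−0.337) + 0.442·(0.216−0.160) = +0.093.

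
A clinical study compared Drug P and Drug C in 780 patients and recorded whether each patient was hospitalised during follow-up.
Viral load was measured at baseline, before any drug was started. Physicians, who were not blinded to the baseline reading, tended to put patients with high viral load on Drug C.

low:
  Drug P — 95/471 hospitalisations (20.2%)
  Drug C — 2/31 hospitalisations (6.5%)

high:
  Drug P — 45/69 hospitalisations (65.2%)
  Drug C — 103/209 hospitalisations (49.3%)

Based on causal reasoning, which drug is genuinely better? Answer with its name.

The viral load-specific comparison favours Drug C throughout, but the pooled figures favour Drug P. The question is whether to condition on viral load.
Here viral load is a common cause — it drives both which drug a case falls under and the outcome. The crude comparison mixes populations; the stratum-specific rates are the causally relevant ones.
Within each level — low: 20.2% vs 6.5%; high: 65.2% vs 49.3% — Drug C is lower every time.

Drug C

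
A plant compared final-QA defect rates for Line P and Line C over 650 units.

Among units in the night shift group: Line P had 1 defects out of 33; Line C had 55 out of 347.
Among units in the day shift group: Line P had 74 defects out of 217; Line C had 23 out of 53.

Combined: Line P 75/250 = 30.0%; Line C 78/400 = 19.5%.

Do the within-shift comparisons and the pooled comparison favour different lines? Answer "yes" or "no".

Within each shift level (night shift 3.0% vs 15.9%; day shift 34.1% vs 43.4%), Line P has the lower rate every time. Pooled: 30.0% vs 19.5% — Line C has the lower rate overall. The two comparisons disagree.

yes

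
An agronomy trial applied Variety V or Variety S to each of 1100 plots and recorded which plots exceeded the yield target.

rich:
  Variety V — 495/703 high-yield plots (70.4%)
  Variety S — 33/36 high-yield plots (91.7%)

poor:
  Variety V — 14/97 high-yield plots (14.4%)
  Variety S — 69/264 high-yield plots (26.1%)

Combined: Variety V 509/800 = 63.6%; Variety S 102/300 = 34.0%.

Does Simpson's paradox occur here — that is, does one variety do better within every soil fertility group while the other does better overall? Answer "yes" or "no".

Within each soil fertility level (rich 70.4% vs 91.7%; poor 14.4% vs 26.1%), Variety S has the higher rate every time. Pooled: 63.6% vs 34.0% — Variety V has the higher rate overall. The two comparisons disagree.

yes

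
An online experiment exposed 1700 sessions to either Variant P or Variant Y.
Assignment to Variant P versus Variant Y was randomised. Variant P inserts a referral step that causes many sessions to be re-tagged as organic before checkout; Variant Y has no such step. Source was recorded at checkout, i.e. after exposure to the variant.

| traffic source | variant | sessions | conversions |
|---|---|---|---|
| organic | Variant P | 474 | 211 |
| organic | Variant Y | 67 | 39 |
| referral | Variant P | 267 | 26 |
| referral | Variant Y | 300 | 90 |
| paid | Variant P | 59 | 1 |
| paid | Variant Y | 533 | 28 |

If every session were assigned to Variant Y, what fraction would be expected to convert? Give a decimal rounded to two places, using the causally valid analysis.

Traffic source here is a post-treatment variable shaped by the variant; conditioning on it would introduce bias rather than remove it. The overall comparison is the causal one.
So P(outcome | do(Variant Y)) is just the pooled rate for Variant Y: 157/900 = 0.174.

0.17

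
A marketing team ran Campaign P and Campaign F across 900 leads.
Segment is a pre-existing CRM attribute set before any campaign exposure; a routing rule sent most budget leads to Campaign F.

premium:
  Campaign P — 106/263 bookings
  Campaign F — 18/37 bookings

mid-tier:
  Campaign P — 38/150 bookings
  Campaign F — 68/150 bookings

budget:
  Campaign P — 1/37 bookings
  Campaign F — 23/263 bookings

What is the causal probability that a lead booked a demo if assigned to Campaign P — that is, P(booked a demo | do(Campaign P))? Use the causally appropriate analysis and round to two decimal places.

0.23

Since customer segment is a pre-existing factor (not a product of the campaign) and it affects the outcome on its own, it is a confounder. The stratified rates, not the pooled rate, identify the causal effect.
Standardising Campaign P to the population customer segment mix: 0.333·106/263 + 0.333·38/150 + 0.333·1/37 = 0.228.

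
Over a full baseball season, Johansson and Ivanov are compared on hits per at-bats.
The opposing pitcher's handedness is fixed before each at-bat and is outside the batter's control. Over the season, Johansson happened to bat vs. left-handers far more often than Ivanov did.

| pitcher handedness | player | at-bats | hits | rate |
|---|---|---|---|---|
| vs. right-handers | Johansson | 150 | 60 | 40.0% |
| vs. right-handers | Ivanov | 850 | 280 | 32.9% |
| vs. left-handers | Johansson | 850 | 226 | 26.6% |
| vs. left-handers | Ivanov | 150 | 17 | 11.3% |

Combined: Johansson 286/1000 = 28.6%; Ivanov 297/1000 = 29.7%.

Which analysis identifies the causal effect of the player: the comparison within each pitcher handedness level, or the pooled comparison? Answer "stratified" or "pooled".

Nothing the player does changes pitcher handedness; the imbalance is an allocation artefact. With pitcher handedness also predicting the outcome, the pooled figure is confounded, and the within-stratum comparison is the causal one.
Within each level — vs. right-handers: 40.0% vs 32.9%; vs. left-handers: 26.6% vs 11.3% — Johansson is higher every time.

stratified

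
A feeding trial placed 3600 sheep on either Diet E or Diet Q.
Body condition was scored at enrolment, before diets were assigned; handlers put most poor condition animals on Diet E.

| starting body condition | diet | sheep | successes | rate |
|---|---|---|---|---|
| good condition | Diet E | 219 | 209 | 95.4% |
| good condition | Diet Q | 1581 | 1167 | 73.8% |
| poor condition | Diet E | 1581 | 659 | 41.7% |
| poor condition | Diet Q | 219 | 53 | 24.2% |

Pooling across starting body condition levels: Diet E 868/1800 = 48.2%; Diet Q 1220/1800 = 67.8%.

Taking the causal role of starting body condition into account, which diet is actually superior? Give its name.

Starting body condition differs across diets for reasons unrelated to any effect of the diet itself, and it separately predicts the outcome — a classic confounder. We must compare within starting body condition levels.
Within each level — good condition: 95.4% vs 73.8%; poor condition: 41.7% vs 24.2% — Diet E is higher every time.

Diet E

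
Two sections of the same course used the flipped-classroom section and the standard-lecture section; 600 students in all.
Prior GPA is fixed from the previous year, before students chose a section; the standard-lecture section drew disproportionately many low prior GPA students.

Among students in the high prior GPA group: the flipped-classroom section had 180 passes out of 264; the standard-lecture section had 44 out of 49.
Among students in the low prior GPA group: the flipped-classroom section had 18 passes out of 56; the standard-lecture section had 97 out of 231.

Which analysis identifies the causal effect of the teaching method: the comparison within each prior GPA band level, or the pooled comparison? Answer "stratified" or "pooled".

stratified

Nothing the teaching method does changes prior GPA band; the imbalance is an allocation artefact. With prior GPA band also predicting the outcome, the pooled figure is confounded, and the within-stratum comparison is the causal one.
Within each level — high prior GPA: 68.2% vs 89.8%; low prior GPA: 32.1% vs 42.0% — the standard-lecture section is higher every time.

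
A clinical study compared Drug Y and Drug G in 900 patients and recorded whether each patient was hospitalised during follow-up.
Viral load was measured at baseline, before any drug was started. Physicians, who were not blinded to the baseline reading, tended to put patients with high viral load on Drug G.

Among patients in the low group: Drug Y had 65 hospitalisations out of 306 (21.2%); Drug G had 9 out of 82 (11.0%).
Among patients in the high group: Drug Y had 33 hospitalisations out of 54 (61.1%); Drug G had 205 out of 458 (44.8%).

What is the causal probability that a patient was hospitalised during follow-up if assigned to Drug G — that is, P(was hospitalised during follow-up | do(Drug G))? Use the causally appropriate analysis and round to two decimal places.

Drug G is lower inside every viral load stratum but Drug Y is lower in aggregate. Whether to stratify depends on how viral load relates to the drug.
Viral load satisfies the back-door criterion: it is not a descendant of the drug, and it blocks the spurious path from drug to outcome. Adjusting for it (i.e., using the within-viral load rates) gives the causal effect.
Standardising Drug G to the population viral load mix: 0.431·9/82 + 0.569·205/458 = 0.302.

0.30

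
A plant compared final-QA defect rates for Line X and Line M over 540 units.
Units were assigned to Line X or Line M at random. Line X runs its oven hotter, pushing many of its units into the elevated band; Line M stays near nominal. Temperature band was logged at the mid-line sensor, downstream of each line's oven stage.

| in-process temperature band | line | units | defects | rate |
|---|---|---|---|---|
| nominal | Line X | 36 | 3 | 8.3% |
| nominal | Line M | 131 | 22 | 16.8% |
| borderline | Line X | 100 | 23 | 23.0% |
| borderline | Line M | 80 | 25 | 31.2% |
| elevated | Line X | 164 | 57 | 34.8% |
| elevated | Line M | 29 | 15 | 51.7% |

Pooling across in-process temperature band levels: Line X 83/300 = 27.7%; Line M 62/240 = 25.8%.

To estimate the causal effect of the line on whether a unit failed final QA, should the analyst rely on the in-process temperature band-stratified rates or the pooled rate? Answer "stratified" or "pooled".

pooled

In-process temperature band is downstream of the line. One should not condition on a consequence of treatment, so the overall rates are the right comparison.
Pooled: Line X 27.7% vs Line M 25.8%; Line M is lower overall.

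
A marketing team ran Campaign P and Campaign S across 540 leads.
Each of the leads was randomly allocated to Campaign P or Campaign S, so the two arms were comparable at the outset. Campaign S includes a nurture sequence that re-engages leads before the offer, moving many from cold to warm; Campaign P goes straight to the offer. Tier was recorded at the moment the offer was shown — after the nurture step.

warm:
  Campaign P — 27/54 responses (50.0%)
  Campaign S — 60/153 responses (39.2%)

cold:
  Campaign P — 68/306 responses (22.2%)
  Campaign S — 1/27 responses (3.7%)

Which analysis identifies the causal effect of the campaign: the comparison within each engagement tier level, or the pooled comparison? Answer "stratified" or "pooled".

pooled

The distribution of engagement tier is itself part of what the campaign does — it is an intermediate outcome. Holding it fixed would remove that part of the effect; the total effect is the pooled difference.
Pooled: Campaign P 26.4% vs Campaign S 33.9%; Campaign S is higher overall.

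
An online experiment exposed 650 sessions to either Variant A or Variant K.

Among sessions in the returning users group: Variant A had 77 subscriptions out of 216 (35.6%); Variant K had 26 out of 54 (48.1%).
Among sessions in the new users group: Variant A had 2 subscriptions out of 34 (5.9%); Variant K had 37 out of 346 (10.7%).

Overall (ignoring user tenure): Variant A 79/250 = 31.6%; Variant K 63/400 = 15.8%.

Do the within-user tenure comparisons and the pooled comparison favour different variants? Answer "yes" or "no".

Within each user tenure level (returning users 35.6% vs 48.1%; new users 5.9% vs 10.7%), Variant K has the higher rate every time. Pooled: 31.6% vs 15.8% — Variant A has the higher rate overall. The two comparisons disagree.

yes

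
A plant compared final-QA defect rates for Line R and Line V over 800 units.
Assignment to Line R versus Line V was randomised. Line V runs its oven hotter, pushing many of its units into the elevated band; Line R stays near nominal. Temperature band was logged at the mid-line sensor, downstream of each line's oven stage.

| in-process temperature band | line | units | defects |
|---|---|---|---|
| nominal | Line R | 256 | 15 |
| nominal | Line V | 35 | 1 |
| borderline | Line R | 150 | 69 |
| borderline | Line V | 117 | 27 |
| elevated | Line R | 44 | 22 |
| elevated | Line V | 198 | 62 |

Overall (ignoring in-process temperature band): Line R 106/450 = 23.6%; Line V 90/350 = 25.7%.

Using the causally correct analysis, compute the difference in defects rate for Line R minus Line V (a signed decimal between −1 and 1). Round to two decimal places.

-0.02

In-process temperature band is downstream of the line. One should not condition on a consequence of treatment, so the overall rates are the right comparison.
The causal difference is the pooled difference: 0.236 − 0.257 = -0.022.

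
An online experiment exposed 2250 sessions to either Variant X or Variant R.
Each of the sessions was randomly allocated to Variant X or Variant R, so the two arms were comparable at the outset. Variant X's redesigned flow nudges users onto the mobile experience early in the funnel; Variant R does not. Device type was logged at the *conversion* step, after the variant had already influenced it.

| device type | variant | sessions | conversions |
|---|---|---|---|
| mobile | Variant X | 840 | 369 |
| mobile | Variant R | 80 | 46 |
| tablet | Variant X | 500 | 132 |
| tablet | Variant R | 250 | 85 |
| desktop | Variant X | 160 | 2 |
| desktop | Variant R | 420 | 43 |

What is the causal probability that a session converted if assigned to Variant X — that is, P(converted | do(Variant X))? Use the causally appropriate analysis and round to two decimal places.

0.34

Within every device type level Variant R has the higher rate, yet pooled Variant X does — Simpson's reversal.
Device type is downstream of the variant. One should not condition on a consequence of treatment, so the overall rates are the right comparison.
So P(outcome | do(Variant X)) is just the pooled rate for Variant X: 503/1500 = 0.335.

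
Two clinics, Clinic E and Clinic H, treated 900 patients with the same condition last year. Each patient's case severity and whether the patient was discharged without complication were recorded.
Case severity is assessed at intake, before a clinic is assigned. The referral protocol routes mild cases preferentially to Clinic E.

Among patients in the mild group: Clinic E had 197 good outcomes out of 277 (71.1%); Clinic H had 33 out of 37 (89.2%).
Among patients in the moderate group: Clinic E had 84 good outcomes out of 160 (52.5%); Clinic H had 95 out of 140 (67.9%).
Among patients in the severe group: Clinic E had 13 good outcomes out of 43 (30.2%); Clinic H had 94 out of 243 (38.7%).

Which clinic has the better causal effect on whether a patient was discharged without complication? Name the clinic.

Clinic H

Nothing the clinic does changes case severity; the imbalance is an allocation artefact. With case severity also predicting the outcome, the pooled figure is confounded, and the within-stratum comparison is the causal one.
Within each level — mild: 71.1% vs 89.2%; moderate: 52.5% vs 67.9%; severe: 30.2% vs 38.7% — Clinic H is higher every time.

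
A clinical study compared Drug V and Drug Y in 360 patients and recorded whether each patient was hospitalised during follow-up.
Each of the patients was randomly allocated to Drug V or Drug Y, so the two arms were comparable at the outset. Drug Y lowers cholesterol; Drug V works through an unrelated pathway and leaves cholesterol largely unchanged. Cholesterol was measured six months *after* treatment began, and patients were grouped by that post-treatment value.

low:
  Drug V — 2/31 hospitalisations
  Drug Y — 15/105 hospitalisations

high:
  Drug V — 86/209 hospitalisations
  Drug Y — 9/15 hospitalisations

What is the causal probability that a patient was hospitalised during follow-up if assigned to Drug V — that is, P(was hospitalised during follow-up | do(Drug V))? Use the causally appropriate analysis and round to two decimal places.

Drug V is lower inside every cholesterol stratum but Drug Y is lower in aggregate. Whether to stratify depends on how cholesterol relates to the drug.
Stratifying would compare drugs among patients the drugs themselves sorted into cholesterol groups — a form of selection on an intermediate. The unconditioned pooled rates give the total causal effect.
So P(outcome | do(Drug V)) is just the pooled rate for Drug V: 88/240 = 0.367.

0.37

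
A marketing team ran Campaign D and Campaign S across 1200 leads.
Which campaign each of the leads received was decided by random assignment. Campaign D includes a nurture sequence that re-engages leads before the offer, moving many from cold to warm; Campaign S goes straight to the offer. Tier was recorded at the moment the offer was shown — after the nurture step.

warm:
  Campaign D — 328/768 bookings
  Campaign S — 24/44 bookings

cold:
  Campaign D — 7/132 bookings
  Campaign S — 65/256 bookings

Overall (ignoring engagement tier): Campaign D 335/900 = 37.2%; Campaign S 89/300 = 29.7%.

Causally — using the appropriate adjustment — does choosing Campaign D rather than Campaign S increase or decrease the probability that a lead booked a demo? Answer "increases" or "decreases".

increases

The engagement tier-specific comparison favours Campaign S throughout, but the pooled figures favour Campaign D. The question is whether to condition on engagement tier.
The distribution of engagement tier is itself part of what the campaign does — it is an intermediate outcome. Holding it fixed would remove that part of the effect; the total effect is the pooled difference.
Pooled: Campaign D 37.2% vs Campaign S 29.7%; Campaign D is higher overall.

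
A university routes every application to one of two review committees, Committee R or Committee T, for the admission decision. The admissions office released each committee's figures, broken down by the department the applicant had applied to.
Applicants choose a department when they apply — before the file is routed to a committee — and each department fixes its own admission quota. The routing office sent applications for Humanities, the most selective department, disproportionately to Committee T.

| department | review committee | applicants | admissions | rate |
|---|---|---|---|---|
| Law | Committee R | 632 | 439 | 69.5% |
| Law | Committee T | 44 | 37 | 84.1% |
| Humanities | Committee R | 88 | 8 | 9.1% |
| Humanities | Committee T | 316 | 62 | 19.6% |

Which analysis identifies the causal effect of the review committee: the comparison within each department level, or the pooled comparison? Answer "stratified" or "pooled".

stratified

The department-specific comparison favours Committee T throughout, but the pooled figures favour Committee R. The question is whether to condition on department.
Since department is a pre-existing factor (not a product of the review committee) and it affects the outcome on its own, it is a confounder. The stratified rates, not the pooled rate, identify the causal effect.
Within each level — Law: 69.5% vs 84.1%; Humanities: 9.1% vs 19.6% — Committee T is higher every time.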